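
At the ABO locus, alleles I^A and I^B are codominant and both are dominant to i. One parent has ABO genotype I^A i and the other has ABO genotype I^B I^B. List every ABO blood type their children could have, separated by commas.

Gametes from I^A i × I^B I^B give offspring ABO genotypes I^A I^B, I^B i, i.e. phenotypes B, AB.

B, AB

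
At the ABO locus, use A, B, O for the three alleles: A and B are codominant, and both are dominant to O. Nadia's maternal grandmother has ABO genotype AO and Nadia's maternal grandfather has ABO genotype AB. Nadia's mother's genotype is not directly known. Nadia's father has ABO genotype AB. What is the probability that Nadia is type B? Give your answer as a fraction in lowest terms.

1/4

Nadia's mother's ABO genotype from AO × AB: 1/4 AA, 1/4 AB, 1/4 AO, 1/4 BO.
Crossing each possibility with the father AB and summing P(type B): 1/4·0 + 1/4·1/4 + 1/4·1/4 + 1/4·1/2 = 1/4.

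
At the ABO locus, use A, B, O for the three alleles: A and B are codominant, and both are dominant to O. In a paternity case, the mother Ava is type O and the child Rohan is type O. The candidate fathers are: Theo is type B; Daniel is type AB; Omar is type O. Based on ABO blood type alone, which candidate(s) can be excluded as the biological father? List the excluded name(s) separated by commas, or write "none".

A candidate is excluded only if no genotype consistent with his phenotype could produce a type O child with a type O mother.
Daniel (type AB): no genotype consistent with that phenotype can produce a type-O child with a type-O mother.

Daniel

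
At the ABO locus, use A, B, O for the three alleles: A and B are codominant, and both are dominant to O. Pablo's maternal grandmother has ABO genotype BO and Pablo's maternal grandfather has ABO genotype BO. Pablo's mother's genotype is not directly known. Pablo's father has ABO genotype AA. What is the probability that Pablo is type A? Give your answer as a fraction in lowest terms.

1/2

Pablo's mother's ABO genotype from BO × BO: 1/4 BB, 1/2 BO, 1/4 OO.
Crossing each possibility with the father AA and summing P(type A): 1/4·0 + 1/2·1/2 + 1/4·1 = 1/2.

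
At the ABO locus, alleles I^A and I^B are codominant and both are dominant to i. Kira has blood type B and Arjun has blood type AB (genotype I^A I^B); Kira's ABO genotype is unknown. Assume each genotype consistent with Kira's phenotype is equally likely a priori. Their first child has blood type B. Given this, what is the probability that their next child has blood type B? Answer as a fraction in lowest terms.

1/2

Possible genotypes: Kira ∈ {I^B I^B, I^B i}; Arjun ∈ {I^A I^B}.
Weight each parental genotype pair by prior × P(type-B child):
  I^B I^B × I^A I^B: posterior weight 1/2; P(next child type B) = 1/2.
  I^B i × I^A I^B: posterior weight 1/2; P(next child type B) = 1/2.
Weighted sum = 1/2.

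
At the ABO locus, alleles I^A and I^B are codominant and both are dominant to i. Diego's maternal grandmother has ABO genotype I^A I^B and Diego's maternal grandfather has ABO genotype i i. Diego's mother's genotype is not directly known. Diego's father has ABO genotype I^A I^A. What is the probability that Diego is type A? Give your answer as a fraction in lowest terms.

Diego's mother's ABO genotype from I^A I^B × i i: 1/2 I^A i, 1/2 I^B i.
Crossing each possibility with the father I^A I^A and summing P(type A): 1/2·1 + 1/2·1/2 = 3/4.

3/4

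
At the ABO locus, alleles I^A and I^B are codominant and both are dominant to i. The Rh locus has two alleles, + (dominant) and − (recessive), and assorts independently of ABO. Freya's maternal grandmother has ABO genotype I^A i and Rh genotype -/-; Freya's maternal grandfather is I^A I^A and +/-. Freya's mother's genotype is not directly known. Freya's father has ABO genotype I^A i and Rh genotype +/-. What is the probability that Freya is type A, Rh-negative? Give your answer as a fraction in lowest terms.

Freya's mother's ABO genotype from I^A i × I^A I^A: 1/2 I^A I^A, 1/2 I^A i.
Crossing each possibility with the father I^A i and summing P(type A): 1/2·1 + 1/2·3/4 = 7/8.
Similarly for Rh via the mother's Rh distribution: P(Rh-) = 3/8.
Independent loci: 7/8 × 3/8 = 21/64.

21/64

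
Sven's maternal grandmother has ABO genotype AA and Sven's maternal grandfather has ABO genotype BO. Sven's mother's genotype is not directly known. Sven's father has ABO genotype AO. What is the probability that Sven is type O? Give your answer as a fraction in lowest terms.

Sven's mother's ABO genotype from AA × BO: 1/2 AB, 1/2 AO.
Crossing each possibility with the father AO and summing P(type O): 1/2·0 + 1/2·1/4 = 1/8.

1/8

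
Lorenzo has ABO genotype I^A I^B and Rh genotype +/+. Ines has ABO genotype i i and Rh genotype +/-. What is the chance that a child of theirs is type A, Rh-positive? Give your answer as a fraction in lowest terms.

1/2

ABO cross I^A I^B × i i → offspring phenotypes: 1/2 A, 1/2 B.
Rh cross +/+ × +/- → 1 Rh+.
Independent loci: P(type A, Rh-positive) = 1/2 × 1 = 1/2.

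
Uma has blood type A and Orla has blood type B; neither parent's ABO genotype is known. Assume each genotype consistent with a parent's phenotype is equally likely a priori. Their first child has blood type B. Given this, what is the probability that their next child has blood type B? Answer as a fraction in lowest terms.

Possible genotypes: Uma ∈ {AA, AO}; Orla ∈ {BB, BO}.
Weight each parental genotype pair by prior × P(type-B child):
  AO × BB: posterior weight 2/3; P(next child type B) = 1/2.
  AO × BO: posterior weight 1/3; P(next child type B) = 1/4.
Weighted sum = 5/12.

5/12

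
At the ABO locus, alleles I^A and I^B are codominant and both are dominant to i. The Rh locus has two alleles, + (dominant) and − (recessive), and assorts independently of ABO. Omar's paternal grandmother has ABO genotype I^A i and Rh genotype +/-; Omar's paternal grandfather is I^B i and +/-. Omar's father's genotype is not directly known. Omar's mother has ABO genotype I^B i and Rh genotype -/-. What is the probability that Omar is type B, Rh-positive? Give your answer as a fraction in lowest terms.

Omar's father's ABO genotype from I^A i × I^B i: 1/4 I^A I^B, 1/4 I^A i, 1/4 I^B i, 1/4 i i.
Crossing each possibility with the mother I^B i and summing P(type B): 1/4·1/2 + 1/4·1/4 + 1/4·3/4 + 1/4·1/2 = 1/2.
Similarly for Rh via the father's Rh distribution: P(Rh+) = 1/2.
Independent loci: 1/2 × 1/2 = 1/4.

1/4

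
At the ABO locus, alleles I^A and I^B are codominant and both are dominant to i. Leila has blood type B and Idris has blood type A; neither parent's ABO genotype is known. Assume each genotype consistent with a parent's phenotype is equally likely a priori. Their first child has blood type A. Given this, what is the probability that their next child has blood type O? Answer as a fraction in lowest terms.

1/12

Possible genotypes: Leila ∈ {I^B I^B, I^B i}; Idris ∈ {I^A I^A, I^A i}.
Weight each parental genotype pair by prior × P(type-A child):
  I^B i × I^A I^A: posterior weight 2/3; P(next child type O) = 0.
  I^B i × I^A i: posterior weight 1/3; P(next child type O) = 1/4.
Weighted sum = 1/12.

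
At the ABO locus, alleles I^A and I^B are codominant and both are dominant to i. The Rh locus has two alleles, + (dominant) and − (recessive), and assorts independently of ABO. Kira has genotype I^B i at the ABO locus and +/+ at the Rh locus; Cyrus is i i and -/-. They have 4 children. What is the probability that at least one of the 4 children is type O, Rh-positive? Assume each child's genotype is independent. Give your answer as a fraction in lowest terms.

ABO cross I^B i × i i → 1/2 O, 1/2 B.
Rh cross +/+ × -/- → 1 Rh+; so P(type O, Rh-positive) = 1/2 × 1 = 1/2 per child.
P(none) = (1/2)^4 = 1/16; P(at least one) = 1 − 1/16 = 15/16.

15/16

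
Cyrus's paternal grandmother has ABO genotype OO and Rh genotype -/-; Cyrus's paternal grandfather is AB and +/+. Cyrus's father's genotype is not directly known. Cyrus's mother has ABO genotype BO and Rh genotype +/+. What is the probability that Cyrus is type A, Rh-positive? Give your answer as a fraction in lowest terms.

1/8

Cyrus's father's ABO genotype from OO × AB: 1/2 AO, 1/2 BO.
Crossing each possibility with the mother BO and summing P(type A): 1/2·1/4 + 1/2·0 = 1/8.
Similarly for Rh via the father's Rh distribution: P(Rh+) = 1.
Independent loci: 1/8 × 1 = 1/8.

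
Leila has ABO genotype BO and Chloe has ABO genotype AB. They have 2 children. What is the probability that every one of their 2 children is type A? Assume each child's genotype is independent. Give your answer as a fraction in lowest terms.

ABO cross BO × AB → 1/4 A, 1/2 B, 1/4 AB.
So P(type A) = 1/4 per child.
All 2 independent: (1/4)^2 = 1/16.

1/16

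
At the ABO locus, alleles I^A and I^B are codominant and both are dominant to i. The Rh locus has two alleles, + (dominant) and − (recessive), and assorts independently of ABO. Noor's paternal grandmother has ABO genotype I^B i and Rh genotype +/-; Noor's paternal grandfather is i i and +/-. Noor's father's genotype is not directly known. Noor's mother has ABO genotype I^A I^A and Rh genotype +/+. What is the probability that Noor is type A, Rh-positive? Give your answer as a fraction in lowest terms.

Noor's father's ABO genotype from I^B i × i i: 1/2 I^B i, 1/2 i i.
Crossing each possibility with the mother I^A I^A and summing P(type A): 1/2·1/2 + 1/2·1 = 3/4.
Similarly for Rh via the father's Rh distribution: P(Rh+) = 1.
Independent loci: 3/4 × 1 = 3/4.

3/4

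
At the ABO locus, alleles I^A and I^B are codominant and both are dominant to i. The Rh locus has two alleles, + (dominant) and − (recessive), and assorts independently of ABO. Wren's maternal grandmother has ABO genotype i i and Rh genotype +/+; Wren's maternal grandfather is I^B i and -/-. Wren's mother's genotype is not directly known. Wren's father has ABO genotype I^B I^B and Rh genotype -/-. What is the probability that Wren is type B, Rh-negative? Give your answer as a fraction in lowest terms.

Wren's mother's ABO genotype from i i × I^B i: 1/2 I^B i, 1/2 i i.
Crossing each possibility with the father I^B I^B and summing P(type B): 1/2·1 + 1/2·1 = 1.
Similarly for Rh via the mother's Rh distribution: P(Rh-) = 1/2.
Independent loci: 1 × 1/2 = 1/2.

1/2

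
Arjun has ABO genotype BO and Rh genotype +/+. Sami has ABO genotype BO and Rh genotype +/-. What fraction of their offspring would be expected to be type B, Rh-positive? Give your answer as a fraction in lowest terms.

ABO cross BO × BO → offspring phenotypes: 1/4 O, 3/4 B.
Rh cross +/+ × +/- → 1 Rh+.
Independent loci: P(type B, Rh-positive) = 3/4 × 1 = 3/4.

3/4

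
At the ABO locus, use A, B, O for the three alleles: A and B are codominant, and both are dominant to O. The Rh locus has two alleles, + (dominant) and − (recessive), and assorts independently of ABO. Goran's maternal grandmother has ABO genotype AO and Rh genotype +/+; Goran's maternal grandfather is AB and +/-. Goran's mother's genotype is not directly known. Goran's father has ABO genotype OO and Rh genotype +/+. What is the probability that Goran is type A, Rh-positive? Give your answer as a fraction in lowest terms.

1/2

Goran's mother's ABO genotype from AO × AB: 1/4 AA, 1/4 AB, 1/4 AO, 1/4 BO.
Crossing each possibility with the father OO and summing P(type A): 1/4·1 + 1/4·1/2 + 1/4·1/2 + 1/4·0 = 1/2.
Similarly for Rh via the mother's Rh distribution: P(Rh+) = 1.
Independent loci: 1/2 × 1 = 1/2.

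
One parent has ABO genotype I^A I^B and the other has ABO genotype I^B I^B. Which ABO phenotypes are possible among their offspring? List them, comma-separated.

Gametes from I^A I^B × I^B I^B give offspring ABO genotypes I^A I^B, I^B I^B, i.e. phenotypes B, AB.

B, AB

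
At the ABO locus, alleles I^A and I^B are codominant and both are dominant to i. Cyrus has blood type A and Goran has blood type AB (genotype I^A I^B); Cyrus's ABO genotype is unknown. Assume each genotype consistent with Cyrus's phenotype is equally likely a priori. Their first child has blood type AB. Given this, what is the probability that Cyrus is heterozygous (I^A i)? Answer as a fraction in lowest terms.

1/3

Possible genotypes: Cyrus ∈ {I^A I^A, I^A i}; Goran ∈ {I^A I^B}.
Weight each parental genotype pair by prior × P(type-AB child):
  I^A I^A × I^A I^B: posterior weight 2/3.
  I^A i × I^A I^B: posterior weight 1/3.
Sum the posterior weight over pairs where Cyrus is I^A i: 1/3.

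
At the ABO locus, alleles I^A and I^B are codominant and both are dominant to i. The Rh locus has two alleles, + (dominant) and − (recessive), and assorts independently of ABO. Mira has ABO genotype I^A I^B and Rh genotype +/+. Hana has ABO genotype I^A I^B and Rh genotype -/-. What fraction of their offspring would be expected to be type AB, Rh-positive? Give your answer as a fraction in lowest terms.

1/2

ABO cross I^A I^B × I^A I^B → offspring phenotypes: 1/4 A, 1/4 B, 1/2 AB.
Rh cross +/+ × -/- → 1 Rh+.
Independent loci: P(type AB, Rh-positive) = 1/2 × 1 = 1/2.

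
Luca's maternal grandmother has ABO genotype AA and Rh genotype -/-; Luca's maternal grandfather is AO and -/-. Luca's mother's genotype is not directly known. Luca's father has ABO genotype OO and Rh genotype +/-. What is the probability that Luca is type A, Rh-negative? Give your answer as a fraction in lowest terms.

Luca's mother's ABO genotype from AA × AO: 1/2 AA, 1/2 AO.
Crossing each possibility with the father OO and summing P(type A): 1/2·1 + 1/2·1/2 = 3/4.
Similarly for Rh via the mother's Rh distribution: P(Rh-) = 1/2.
Independent loci: 3/4 × 1/2 = 3/8.

3/8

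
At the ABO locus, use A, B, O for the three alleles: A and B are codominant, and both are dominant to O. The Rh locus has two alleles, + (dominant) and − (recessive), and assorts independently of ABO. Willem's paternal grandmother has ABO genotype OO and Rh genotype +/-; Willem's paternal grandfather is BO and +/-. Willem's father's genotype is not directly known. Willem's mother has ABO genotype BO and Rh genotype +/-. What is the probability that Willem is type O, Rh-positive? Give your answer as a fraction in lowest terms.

9/32

Willem's father's ABO genotype from OO × BO: 1/2 BO, 1/2 OO.
Crossing each possibility with the mother BO and summing P(type O): 1/2·1/4 + 1/2·1/2 = 3/8.
Similarly for Rh via the father's Rh distribution: P(Rh+) = 3/4.
Independent loci: 3/8 × 3/4 = 9/32.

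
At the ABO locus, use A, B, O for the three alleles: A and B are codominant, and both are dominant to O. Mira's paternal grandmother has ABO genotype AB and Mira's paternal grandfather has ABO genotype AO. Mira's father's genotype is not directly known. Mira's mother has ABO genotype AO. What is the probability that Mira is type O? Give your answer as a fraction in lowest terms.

Mira's father's ABO genotype from AB × AO: 1/4 AA, 1/4 AB, 1/4 AO, 1/4 BO.
Crossing each possibility with the mother AO and summing P(type O): 1/4·0 + 1/4·0 + 1/4·1/4 + 1/4·1/4 = 1/8.

1/8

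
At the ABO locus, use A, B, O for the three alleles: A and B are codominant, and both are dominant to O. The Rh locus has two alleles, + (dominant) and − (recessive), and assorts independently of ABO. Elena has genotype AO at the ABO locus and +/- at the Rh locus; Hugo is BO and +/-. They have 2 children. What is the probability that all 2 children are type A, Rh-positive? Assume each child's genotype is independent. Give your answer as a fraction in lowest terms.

9/256

ABO cross AO × BO → 1/4 O, 1/4 A, 1/4 B, 1/4 AB.
Rh cross +/- × +/- → 3/4 Rh+, 1/4 Rh-; so P(type A, Rh-positive) = 1/4 × 3/4 = 3/16 per child.
All 2 independent: (3/16)^2 = 9/256.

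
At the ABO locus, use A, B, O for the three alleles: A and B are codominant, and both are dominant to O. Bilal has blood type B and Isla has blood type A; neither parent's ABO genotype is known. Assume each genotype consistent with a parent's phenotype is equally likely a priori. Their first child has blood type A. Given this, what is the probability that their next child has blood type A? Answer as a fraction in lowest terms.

Possible genotypes: Bilal ∈ {BB, BO}; Isla ∈ {AA, AO}.
Weight each parental genotype pair by prior × P(type-A child):
  BO × AA: posterior weight 2/3; P(next child type A) = 1/2.
  BO × AO: posterior weight 1/3; P(next child type A) = 1/4.
Weighted sum = 5/12.

5/12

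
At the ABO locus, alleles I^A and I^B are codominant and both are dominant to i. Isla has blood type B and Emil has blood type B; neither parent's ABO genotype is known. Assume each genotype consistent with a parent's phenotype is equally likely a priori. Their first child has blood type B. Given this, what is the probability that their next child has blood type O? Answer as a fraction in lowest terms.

Possible genotypes: Isla ∈ {I^B I^B, I^B i}; Emil ∈ {I^B I^B, I^B i}.
Weight each parental genotype pair by prior × P(type-B child):
  I^B I^B × I^B I^B: posterior weight 4/15; P(next child type O) = 0.
  I^B I^B × I^B i: posterior weight 4/15; P(next child type O) = 0.
  I^B i × I^B I^B: posterior weight 4/15; P(next child type O) = 0.
  I^B i × I^B i: posterior weight 1/5; P(next child type O) = 1/4.
Weighted sum = 1/20.

1/20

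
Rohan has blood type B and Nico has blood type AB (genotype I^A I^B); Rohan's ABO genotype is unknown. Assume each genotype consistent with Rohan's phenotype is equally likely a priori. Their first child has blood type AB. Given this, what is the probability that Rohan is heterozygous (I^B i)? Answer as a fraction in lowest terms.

1/3

Possible genotypes: Rohan ∈ {I^B I^B, I^B i}; Nico ∈ {I^A I^B}.
Weight each parental genotype pair by prior × P(type-AB child):
  I^B I^B × I^A I^B: posterior weight 2/3.
  I^B i × I^A I^B: posterior weight 1/3.
Sum the posterior weight over pairs where Rohan is I^B i: 1/3.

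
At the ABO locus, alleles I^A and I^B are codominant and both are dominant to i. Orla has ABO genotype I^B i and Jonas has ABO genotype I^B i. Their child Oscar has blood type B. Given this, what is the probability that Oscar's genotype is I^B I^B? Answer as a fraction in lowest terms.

Cross I^B i × I^B i → 1/4 I^B I^B, 1/2 I^B i, 1/4 i i.
Type-B genotypes among offspring: I^B I^B (1/4), I^B i (1/2); total 3/4.
P(I^B I^B | type B) = (1/4) / (3/4) = 1/3.

1/3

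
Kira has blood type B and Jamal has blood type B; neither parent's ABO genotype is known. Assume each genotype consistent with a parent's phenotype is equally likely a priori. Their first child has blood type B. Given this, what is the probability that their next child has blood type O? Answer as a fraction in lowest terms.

Possible genotypes: Kira ∈ {I^B I^B, I^B i}; Jamal ∈ {I^B I^B, I^B i}.
Weight each parental genotype pair by prior × P(type-B child):
  I^B I^B × I^B I^B: posterior weight 4/15; P(next child type O) = 0.
  I^B I^B × I^B i: posterior weight 4/15; P(next child type O) = 0.
  I^B i × I^B I^B: posterior weight 4/15; P(next child type O) = 0.
  I^B i × I^B i: posterior weight 1/5; P(next child type O) = 1/4.
Weighted sum = 1/20.

1/20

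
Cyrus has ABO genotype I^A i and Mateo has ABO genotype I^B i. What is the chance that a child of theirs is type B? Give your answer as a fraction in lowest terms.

ABO cross I^A i × I^B i → offspring phenotypes: 1/4 O, 1/4 A, 1/4 B, 1/4 AB.
So P(type B) = 1/4.

1/4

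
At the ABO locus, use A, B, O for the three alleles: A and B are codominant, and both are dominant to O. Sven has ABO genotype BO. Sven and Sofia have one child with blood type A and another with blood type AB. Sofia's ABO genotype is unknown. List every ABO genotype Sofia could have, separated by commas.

AA, AB, AO

For each candidate genotype of Sofia, check whether crossing it with BO can produce every observed child phenotype.
  AA → possible child types {A, AB} ✓
  AB → possible child types {A, B, AB} ✓
  AO → possible child types {O, A, B, AB} ✓
  BB → possible child types {B} ✗
  BO → possible child types {O, B} ✗
  OO → possible child types {O, B} ✗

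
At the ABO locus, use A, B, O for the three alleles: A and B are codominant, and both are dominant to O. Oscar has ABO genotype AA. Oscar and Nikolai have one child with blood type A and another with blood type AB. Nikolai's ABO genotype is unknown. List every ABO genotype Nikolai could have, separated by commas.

AB, BO

For each candidate genotype of Nikolai, check whether crossing it with AA can produce every observed child phenotype.
  AA → possible child types {A} ✗
  AB → possible child types {A, AB} ✓
  AO → possible child types {A} ✗
  BB → possible child types {AB} ✗
  BO → possible child types {A, AB} ✓
  OO → possible child types {A} ✗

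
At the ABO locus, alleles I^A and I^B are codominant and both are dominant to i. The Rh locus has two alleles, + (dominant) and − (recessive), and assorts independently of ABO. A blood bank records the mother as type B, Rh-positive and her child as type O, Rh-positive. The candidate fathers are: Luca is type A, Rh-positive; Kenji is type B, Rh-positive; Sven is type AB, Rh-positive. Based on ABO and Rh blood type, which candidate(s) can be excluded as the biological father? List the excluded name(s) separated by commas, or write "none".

Sven

A candidate is excluded only if no genotype consistent with his phenotype could produce a type O, Rh-positive child with a type B, Rh-positive mother.
Sven (type AB, Rh+): no genotype consistent with that phenotype can produce a type-O Rh+ child with a type-B mother.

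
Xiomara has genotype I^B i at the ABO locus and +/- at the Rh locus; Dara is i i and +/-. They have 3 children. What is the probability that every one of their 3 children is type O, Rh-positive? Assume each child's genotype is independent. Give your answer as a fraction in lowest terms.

27/512

ABO cross I^B i × i i → 1/2 O, 1/2 B.
Rh cross +/- × +/- → 3/4 Rh+, 1/4 Rh-; so P(type O, Rh-positive) = 1/2 × 3/4 = 3/8 per child.
All 3 independent: (3/8)^3 = 27/512.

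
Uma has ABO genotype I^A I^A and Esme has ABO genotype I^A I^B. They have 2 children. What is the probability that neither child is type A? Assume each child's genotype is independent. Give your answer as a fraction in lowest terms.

1/4

ABO cross I^A I^A × I^A I^B → 1/2 A, 1/2 AB.
So P(type A) = 1/2 per child.
P(not type A) = 1/2 for one child; (1/2)^2 = 1/4.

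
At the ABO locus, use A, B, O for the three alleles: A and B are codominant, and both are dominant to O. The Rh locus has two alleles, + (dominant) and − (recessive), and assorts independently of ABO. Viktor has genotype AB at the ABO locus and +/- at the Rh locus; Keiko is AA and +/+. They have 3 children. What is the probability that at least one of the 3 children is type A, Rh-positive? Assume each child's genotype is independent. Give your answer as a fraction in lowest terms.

7/8

ABO cross AB × AA → 1/2 A, 1/2 AB.
Rh cross +/- × +/+ → 1 Rh+; so P(type A, Rh-positive) = 1/2 × 1 = 1/2 per child.
P(none) = (1/2)^3 = 1/8; P(at least one) = 1 − 1/8 = 7/8.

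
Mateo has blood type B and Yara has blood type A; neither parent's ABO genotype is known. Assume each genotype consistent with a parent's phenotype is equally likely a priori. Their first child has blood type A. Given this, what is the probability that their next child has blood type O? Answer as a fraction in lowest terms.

Possible genotypes: Mateo ∈ {I^B I^B, I^B i}; Yara ∈ {I^A I^A, I^A i}.
Weight each parental genotype pair by prior × P(type-A child):
  I^B i × I^A I^A: posterior weight 2/3; P(next child type O) = 0.
  I^B i × I^A i: posterior weight 1/3; P(next child type O) = 1/4.
Weighted sum = 1/12.

1/12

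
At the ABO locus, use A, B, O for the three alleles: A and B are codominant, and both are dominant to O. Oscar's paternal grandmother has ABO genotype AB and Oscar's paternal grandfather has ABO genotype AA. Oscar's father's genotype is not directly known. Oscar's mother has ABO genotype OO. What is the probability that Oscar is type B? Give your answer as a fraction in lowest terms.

Oscar's father's ABO genotype from AB × AA: 1/2 AA, 1/2 AB.
Crossing each possibility with the mother OO and summing P(type B): 1/2·0 + 1/2·1/2 = 1/4.

1/4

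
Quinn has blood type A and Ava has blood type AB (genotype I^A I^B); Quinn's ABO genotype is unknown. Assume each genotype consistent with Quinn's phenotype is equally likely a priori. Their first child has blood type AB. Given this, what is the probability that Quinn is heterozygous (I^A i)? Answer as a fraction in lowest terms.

Possible genotypes: Quinn ∈ {I^A I^A, I^A i}; Ava ∈ {I^A I^B}.
Weight each parental genotype pair by prior × P(type-AB child):
  I^A I^A × I^A I^B: posterior weight 2/3.
  I^A i × I^A I^B: posterior weight 1/3.
Sum the posterior weight over pairs where Quinn is I^A i: 1/3.

1/3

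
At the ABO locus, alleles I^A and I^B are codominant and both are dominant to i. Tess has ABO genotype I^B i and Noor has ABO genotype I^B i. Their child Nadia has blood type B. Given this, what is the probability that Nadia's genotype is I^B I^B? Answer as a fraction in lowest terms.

Cross I^B i × I^B i → 1/4 I^B I^B, 1/2 I^B i, 1/4 i i.
Type-B genotypes among offspring: I^B I^B (1/4), I^B i (1/2); total 3/4.
P(I^B I^B | type B) = (1/4) / (3/4) = 1/3.

1/3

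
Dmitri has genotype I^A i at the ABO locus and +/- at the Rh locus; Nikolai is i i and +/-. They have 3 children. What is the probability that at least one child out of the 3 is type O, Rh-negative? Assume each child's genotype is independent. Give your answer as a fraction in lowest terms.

ABO cross I^A i × i i → 1/2 O, 1/2 A.
Rh cross +/- × +/- → 3/4 Rh+, 1/4 Rh-; so P(type O, Rh-negative) = 1/2 × 1/4 = 1/8 per child.
P(none) = (7/8)^3 = 343/512; P(at least one) = 1 − 343/512 = 169/512.

169/512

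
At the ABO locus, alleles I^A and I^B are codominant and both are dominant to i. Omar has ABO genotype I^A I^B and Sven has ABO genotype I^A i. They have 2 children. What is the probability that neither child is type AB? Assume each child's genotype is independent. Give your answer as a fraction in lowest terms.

9/16

ABO cross I^A I^B × I^A i → 1/2 A, 1/4 B, 1/4 AB.
So P(type AB) = 1/4 per child.
P(not type AB) = 3/4 for one child; (3/4)^2 = 9/16.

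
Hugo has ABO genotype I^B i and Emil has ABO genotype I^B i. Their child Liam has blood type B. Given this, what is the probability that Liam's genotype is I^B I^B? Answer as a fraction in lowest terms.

Cross I^B i × I^B i → 1/4 I^B I^B, 1/2 I^B i, 1/4 i i.
Type-B genotypes among offspring: I^B I^B (1/4), I^B i (1/2); total 3/4.
P(I^B I^B | type B) = (1/4) / (3/4) = 1/3.

1/3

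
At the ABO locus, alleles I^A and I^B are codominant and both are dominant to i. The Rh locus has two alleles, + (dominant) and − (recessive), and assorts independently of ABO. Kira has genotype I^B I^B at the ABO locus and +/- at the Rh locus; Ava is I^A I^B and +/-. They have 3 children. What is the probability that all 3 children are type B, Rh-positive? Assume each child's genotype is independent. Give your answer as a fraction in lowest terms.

ABO cross I^B I^B × I^A I^B → 1/2 B, 1/2 AB.
Rh cross +/- × +/- → 3/4 Rh+, 1/4 Rh-; so P(type B, Rh-positive) = 1/2 × 3/4 = 3/8 per child.
All 3 independent: (3/8)^3 = 27/512.

27/512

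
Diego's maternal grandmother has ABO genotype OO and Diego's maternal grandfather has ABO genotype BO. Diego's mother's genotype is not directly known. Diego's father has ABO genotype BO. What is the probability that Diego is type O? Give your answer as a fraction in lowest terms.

3/8

Diego's mother's ABO genotype from OO × BO: 1/2 BO, 1/2 OO.
Crossing each possibility with the father BO and summing P(type O): 1/2·1/4 + 1/2·1/2 = 3/8.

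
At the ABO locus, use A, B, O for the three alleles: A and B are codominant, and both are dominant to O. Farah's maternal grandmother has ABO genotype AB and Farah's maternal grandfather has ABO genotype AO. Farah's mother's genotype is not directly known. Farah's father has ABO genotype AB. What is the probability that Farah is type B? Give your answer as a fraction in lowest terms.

1/4

Farah's mother's ABO genotype from AB × AO: 1/4 AA, 1/4 AB, 1/4 AO, 1/4 BO.
Crossing each possibility with the father AB and summing P(type B): 1/4·0 + 1/4·1/4 + 1/4·1/4 + 1/4·1/2 = 1/4.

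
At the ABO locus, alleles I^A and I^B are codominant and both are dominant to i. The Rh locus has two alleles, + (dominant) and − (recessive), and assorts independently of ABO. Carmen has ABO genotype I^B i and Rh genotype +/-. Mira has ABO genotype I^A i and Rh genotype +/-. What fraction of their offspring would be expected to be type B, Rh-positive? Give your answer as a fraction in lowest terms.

ABO cross I^B i × I^A i → offspring phenotypes: 1/4 O, 1/4 A, 1/4 B, 1/4 AB.
Rh cross +/- × +/- → 3/4 Rh+, 1/4 Rh-.
Independent loci: P(type B, Rh-positive) = 1/4 × 3/4 = 3/16.

3/16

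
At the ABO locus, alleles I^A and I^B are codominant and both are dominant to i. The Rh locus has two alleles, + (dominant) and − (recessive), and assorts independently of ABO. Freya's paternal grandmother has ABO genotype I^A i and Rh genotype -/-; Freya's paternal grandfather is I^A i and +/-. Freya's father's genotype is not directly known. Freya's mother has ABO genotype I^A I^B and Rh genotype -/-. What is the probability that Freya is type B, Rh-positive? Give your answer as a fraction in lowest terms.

Freya's father's ABO genotype from I^A i × I^A i: 1/4 I^A I^A, 1/2 I^A i, 1/4 i i.
Crossing each possibility with the mother I^A I^B and summing P(type B): 1/4·0 + 1/2·1/4 + 1/4·1/2 = 1/4.
Similarly for Rh via the father's Rh distribution: P(Rh+) = 1/4.
Independent loci: 1/4 × 1/4 = 1/16.

1/16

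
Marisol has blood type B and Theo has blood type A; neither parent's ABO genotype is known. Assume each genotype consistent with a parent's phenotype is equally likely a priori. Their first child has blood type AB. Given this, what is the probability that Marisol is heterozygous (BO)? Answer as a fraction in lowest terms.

Possible genotypes: Marisol ∈ {BB, BO}; Theo ∈ {AA, AO}.
Weight each parental genotype pair by prior × P(type-AB child):
  BB × AA: posterior weight 4/9.
  BB × AO: posterior weight 2/9.
  BO × AA: posterior weight 2/9.
  BO × AO: posterior weight 1/9.
Sum the posterior weight over pairs where Marisol is BO: 1/3.

1/3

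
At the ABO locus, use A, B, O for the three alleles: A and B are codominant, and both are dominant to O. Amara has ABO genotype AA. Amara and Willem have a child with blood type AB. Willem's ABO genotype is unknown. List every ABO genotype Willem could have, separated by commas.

For each candidate genotype of Willem, check whether crossing it with AA can produce every observed child phenotype.
  AA → possible child types {A} ✗
  AB → possible child types {A, AB} ✓
  AO → possible child types {A} ✗
  BB → possible child types {AB} ✓
  BO → possible child types {A, AB} ✓
  OO → possible child types {A} ✗

AB, BB, BO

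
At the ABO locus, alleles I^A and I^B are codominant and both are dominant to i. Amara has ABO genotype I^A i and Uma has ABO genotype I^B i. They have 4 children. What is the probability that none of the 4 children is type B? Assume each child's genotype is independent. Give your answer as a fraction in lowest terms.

81/256

ABO cross I^A i × I^B i → 1/4 O, 1/4 A, 1/4 B, 1/4 AB.
So P(type B) = 1/4 per child.
P(not type B) = 3/4 for one child; (3/4)^4 = 81/256.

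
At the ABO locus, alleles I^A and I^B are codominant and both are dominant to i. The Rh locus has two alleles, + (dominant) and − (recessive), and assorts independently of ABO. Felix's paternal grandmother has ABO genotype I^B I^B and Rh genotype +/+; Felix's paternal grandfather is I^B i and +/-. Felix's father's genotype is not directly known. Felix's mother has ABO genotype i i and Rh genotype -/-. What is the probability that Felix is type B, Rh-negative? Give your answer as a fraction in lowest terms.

3/16

Felix's father's ABO genotype from I^B I^B × I^B i: 1/2 I^B I^B, 1/2 I^B i.
Crossing each possibility with the mother i i and summing P(type B): 1/2·1 + 1/2·1/2 = 3/4.
Similarly for Rh via the father's Rh distribution: P(Rh-) = 1/4.
Independent loci: 3/4 × 1/4 = 3/16.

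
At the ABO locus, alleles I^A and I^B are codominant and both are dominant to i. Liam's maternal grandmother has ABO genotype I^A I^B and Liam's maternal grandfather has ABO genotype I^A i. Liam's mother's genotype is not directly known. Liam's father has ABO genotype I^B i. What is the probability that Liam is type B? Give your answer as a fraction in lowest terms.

3/8

Liam's mother's ABO genotype from I^A I^B × I^A i: 1/4 I^A I^A, 1/4 I^A I^B, 1/4 I^A i, 1/4 I^B i.
Crossing each possibility with the father I^B i and summing P(type B): 1/4·0 + 1/4·1/2 + 1/4·1/4 + 1/4·3/4 = 3/8.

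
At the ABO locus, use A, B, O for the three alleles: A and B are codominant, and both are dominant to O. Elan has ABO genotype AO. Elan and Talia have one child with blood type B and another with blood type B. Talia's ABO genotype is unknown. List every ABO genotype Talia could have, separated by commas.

For each candidate genotype of Talia, check whether crossing it with AO can produce every observed child phenotype.
  AA → possible child types {A} ✗
  AB → possible child types {A, B, AB} ✓
  AO → possible child types {O, A} ✗
  BB → possible child types {B, AB} ✓
  BO → possible child types {O, A, B, AB} ✓
  OO → possible child types {O, A} ✗

AB, BB, BO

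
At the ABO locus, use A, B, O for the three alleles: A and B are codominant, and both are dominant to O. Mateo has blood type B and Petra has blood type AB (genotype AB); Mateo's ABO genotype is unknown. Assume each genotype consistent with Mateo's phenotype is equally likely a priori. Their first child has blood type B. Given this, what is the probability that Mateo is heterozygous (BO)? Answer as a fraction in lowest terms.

Possible genotypes: Mateo ∈ {BB, BO}; Petra ∈ {AB}.
Weight each parental genotype pair by prior × P(type-B child):
  BB × AB: posterior weight 1/2.
  BO × AB: posterior weight 1/2.
Sum the posterior weight over pairs where Mateo is BO: 1/2.

1/2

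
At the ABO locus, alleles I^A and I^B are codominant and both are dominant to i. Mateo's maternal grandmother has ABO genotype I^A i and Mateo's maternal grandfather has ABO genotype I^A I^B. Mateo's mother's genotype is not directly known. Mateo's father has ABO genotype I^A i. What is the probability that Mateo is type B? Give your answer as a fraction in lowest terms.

Mateo's mother's ABO genotype from I^A i × I^A I^B: 1/4 I^A I^A, 1/4 I^A I^B, 1/4 I^A i, 1/4 I^B i.
Crossing each possibility with the father I^A i and summing P(type B): 1/4·0 + 1/4·1/4 + 1/4·0 + 1/4·1/4 = 1/8.

1/8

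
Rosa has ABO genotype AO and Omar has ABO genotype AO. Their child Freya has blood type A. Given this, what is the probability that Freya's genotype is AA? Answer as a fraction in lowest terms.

Cross AO × AO → 1/4 AA, 1/2 AO, 1/4 OO.
Type-A genotypes among offspring: AA (1/4), AO (1/2); total 3/4.
P(AA | type A) = (1/4) / (3/4) = 1/3.

1/3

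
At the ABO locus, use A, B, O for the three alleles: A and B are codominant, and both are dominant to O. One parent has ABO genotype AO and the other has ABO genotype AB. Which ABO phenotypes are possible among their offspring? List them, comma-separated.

Gametes from AO × AB give offspring ABO genotypes AA, AB, AO, BO, i.e. phenotypes A, B, AB.

A, B, AB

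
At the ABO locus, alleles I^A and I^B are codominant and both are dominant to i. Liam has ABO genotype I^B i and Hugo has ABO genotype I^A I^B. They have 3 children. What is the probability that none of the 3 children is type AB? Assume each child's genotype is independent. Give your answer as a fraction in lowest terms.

ABO cross I^B i × I^A I^B → 1/4 A, 1/2 B, 1/4 AB.
So P(type AB) = 1/4 per child.
P(not type AB) = 3/4 for one child; (3/4)^3 = 27/64.

27/64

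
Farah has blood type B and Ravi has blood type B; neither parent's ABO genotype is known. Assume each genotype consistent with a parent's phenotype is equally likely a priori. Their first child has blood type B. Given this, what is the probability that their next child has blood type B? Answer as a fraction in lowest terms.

19/20

Possible genotypes: Farah ∈ {BB, BO}; Ravi ∈ {BB, BO}.
Weight each parental genotype pair by prior × P(type-B child):
  BB × BB: posterior weight 4/15; P(next child type B) = 1.
  BB × BO: posterior weight 4/15; P(next child type B) = 1.
  BO × BB: posterior weight 4/15; P(next child type B) = 1.
  BO × BO: posterior weight 1/5; P(next child type B) = 3/4.
Weighted sum = 19/20.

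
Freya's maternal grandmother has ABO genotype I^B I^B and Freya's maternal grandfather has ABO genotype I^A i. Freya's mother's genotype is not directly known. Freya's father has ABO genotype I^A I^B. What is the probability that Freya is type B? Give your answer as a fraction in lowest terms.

3/8

Freya's mother's ABO genotype from I^B I^B × I^A i: 1/2 I^A I^B, 1/2 I^B i.
Crossing each possibility with the father I^A I^B and summing P(type B): 1/2·1/4 + 1/2·1/2 = 3/8.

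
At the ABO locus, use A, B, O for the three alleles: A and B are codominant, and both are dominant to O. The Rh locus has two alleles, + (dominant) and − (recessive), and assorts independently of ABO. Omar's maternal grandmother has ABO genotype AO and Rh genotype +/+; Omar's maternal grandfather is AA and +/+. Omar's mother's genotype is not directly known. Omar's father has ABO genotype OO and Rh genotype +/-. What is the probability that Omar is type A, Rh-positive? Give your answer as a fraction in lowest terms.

Omar's mother's ABO genotype from AO × AA: 1/2 AA, 1/2 AO.
Crossing each possibility with the father OO and summing P(type A): 1/2·1 + 1/2·1/2 = 3/4.
Similarly for Rh via the mother's Rh distribution: P(Rh+) = 1.
Independent loci: 3/4 × 1 = 3/4.

3/4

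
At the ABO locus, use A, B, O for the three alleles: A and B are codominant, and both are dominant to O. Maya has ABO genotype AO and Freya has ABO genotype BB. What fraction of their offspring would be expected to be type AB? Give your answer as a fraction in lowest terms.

1/2

ABO cross AO × BB → offspring phenotypes: 1/2 B, 1/2 AB.
So P(type AB) = 1/2.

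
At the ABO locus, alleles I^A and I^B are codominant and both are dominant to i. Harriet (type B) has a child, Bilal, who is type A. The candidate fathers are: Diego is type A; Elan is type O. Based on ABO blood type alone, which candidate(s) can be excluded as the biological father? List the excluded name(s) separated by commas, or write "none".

A candidate is excluded only if no genotype consistent with his phenotype could produce a type A child with a type B mother.
Elan (type O): no genotype consistent with that phenotype can produce a type-A child with a type-B mother.

Elan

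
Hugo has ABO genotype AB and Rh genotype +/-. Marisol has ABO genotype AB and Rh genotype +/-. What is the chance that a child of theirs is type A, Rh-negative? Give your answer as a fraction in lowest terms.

1/16

ABO cross AB × AB → offspring phenotypes: 1/4 A, 1/4 B, 1/2 AB.
Rh cross +/- × +/- → 3/4 Rh+, 1/4 Rh-.
Independent loci: P(type A, Rh-negative) = 1/4 × 1/4 = 1/16.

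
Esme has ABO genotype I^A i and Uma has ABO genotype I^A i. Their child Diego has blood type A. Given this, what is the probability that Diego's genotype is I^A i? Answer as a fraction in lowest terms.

Cross I^A i × I^A i → 1/4 I^A I^A, 1/2 I^A i, 1/4 i i.
Type-A genotypes among offspring: I^A I^A (1/4), I^A i (1/2); total 3/4.
P(I^A i | type A) = (1/2) / (3/4) = 2/3.

2/3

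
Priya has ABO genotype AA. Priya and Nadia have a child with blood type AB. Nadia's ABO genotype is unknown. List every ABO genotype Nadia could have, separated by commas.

For each candidate genotype of Nadia, check whether crossing it with AA can produce every observed child phenotype.
  AA → possible child types {A} ✗
  AB → possible child types {A, AB} ✓
  AO → possible child types {A} ✗
  BB → possible child types {AB} ✓
  BO → possible child types {A, AB} ✓
  OO → possible child types {A} ✗

AB, BB, BO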